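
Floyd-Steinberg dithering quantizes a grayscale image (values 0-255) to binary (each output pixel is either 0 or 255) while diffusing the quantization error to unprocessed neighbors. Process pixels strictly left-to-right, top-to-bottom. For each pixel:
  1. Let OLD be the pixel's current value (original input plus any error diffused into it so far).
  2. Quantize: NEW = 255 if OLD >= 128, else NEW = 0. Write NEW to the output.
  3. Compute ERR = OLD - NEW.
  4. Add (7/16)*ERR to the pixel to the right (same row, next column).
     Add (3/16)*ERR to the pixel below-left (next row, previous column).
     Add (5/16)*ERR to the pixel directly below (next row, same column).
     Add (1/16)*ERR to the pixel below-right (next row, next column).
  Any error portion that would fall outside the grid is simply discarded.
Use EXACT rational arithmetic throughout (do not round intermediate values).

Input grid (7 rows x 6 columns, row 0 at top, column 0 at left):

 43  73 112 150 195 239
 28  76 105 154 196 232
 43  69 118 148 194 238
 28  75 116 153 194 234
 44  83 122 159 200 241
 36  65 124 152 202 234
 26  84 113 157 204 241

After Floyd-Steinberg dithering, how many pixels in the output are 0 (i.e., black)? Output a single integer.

Answer: 19

Derivation:
(0,0): OLD=43 → NEW=0, ERR=43
(0,1): OLD=1469/16 → NEW=0, ERR=1469/16
(0,2): OLD=38955/256 → NEW=255, ERR=-26325/256
(0,3): OLD=430125/4096 → NEW=0, ERR=430125/4096
(0,4): OLD=15790395/65536 → NEW=255, ERR=-921285/65536
(0,5): OLD=244160669/1048576 → NEW=255, ERR=-23226211/1048576
(1,0): OLD=15015/256 → NEW=0, ERR=15015/256
(1,1): OLD=232977/2048 → NEW=0, ERR=232977/2048
(1,2): OLD=9703397/65536 → NEW=255, ERR=-7008283/65536
(1,3): OLD=34332417/262144 → NEW=255, ERR=-32514303/262144
(1,4): OLD=2344664419/16777216 → NEW=255, ERR=-1933525661/16777216
(1,5): OLD=46648400325/268435456 → NEW=255, ERR=-21802640955/268435456
(2,0): OLD=2708555/32768 → NEW=0, ERR=2708555/32768
(2,1): OLD=130366825/1048576 → NEW=0, ERR=130366825/1048576
(2,2): OLD=2060729211/16777216 → NEW=0, ERR=2060729211/16777216
(2,3): OLD=18077138787/134217728 → NEW=255, ERR=-16148381853/134217728
(2,4): OLD=353761687465/4294967296 → NEW=0, ERR=353761687465/4294967296
(2,5): OLD=16592373429807/68719476736 → NEW=255, ERR=-931093137873/68719476736
(3,0): OLD=1294231323/16777216 → NEW=0, ERR=1294231323/16777216
(3,1): OLD=23595296127/134217728 → NEW=255, ERR=-10630224513/134217728
(3,2): OLD=112683754029/1073741824 → NEW=0, ERR=112683754029/1073741824
(3,3): OLD=12674315697351/68719476736 → NEW=255, ERR=-4849150870329/68719476736
(3,4): OLD=98300441885543/549755813888 → NEW=255, ERR=-41887290655897/549755813888
(3,5): OLD=1773112503085993/8796093022208 → NEW=255, ERR=-469891217577047/8796093022208
(4,0): OLD=114367859893/2147483648 → NEW=0, ERR=114367859893/2147483648
(4,1): OLD=3643779476273/34359738368 → NEW=0, ERR=3643779476273/34359738368
(4,2): OLD=201222004984131/1099511627776 → NEW=255, ERR=-79153460098749/1099511627776
(4,3): OLD=1719215710934895/17592186044416 → NEW=0, ERR=1719215710934895/17592186044416
(4,4): OLD=57566808885465439/281474976710656 → NEW=255, ERR=-14209310175751841/281474976710656
(4,5): OLD=889273451337879865/4503599627370496 → NEW=255, ERR=-259144453641596615/4503599627370496
(5,0): OLD=39871976520227/549755813888 → NEW=0, ERR=39871976520227/549755813888
(5,1): OLD=2105800444342867/17592186044416 → NEW=0, ERR=2105800444342867/17592186044416
(5,2): OLD=25167242819638977/140737488355328 → NEW=255, ERR=-10720816710969663/140737488355328
(5,3): OLD=609101749968996443/4503599627370496 → NEW=255, ERR=-539316155010480037/4503599627370496
(5,4): OLD=1163295244700309851/9007199254740992 → NEW=255, ERR=-1133540565258643109/9007199254740992
(5,5): OLD=22742027590899747223/144115188075855872 → NEW=255, ERR=-14007345368443500137/144115188075855872
(6,0): OLD=20015266970741977/281474976710656 → NEW=0, ERR=20015266970741977/281474976710656
(6,1): OLD=642962824754283109/4503599627370496 → NEW=255, ERR=-505455080225193371/4503599627370496
(6,2): OLD=452532084918672733/18014398509481984 → NEW=0, ERR=452532084918672733/18014398509481984
(6,3): OLD=29460062619483876681/288230376151711744 → NEW=0, ERR=29460062619483876681/288230376151711744
(6,4): OLD=847077589522859648553/4611686018427387904 → NEW=255, ERR=-328902345176124266967/4611686018427387904
(6,5): OLD=12658796842459752595327/73786976294838206464 → NEW=255, ERR=-6156882112723990052993/73786976294838206464
Output grid:
  Row 0: ..#.##  (3 black, running=3)
  Row 1: ..####  (2 black, running=5)
  Row 2: ...#.#  (4 black, running=9)
  Row 3: .#.###  (2 black, running=11)
  Row 4: ..#.##  (3 black, running=14)
  Row 5: ..####  (2 black, running=16)
  Row 6: .#..##  (3 black, running=19)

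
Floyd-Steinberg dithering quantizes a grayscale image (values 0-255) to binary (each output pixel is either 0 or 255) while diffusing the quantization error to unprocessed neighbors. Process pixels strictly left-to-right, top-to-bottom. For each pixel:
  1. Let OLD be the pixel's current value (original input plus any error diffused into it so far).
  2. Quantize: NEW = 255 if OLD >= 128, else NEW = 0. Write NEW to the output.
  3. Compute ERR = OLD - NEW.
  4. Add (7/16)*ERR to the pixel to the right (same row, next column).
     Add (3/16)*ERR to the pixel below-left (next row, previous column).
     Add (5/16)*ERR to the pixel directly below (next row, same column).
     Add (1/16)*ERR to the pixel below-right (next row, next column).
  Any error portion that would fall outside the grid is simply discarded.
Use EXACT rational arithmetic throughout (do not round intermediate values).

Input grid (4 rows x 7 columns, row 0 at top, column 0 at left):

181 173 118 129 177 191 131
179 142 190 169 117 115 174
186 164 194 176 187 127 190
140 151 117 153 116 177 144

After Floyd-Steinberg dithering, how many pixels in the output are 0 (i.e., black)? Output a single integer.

(0,0): OLD=181 → NEW=255, ERR=-74
(0,1): OLD=1125/8 → NEW=255, ERR=-915/8
(0,2): OLD=8699/128 → NEW=0, ERR=8699/128
(0,3): OLD=325085/2048 → NEW=255, ERR=-197155/2048
(0,4): OLD=4419851/32768 → NEW=255, ERR=-3935989/32768
(0,5): OLD=72587085/524288 → NEW=255, ERR=-61106355/524288
(0,6): OLD=671163163/8388608 → NEW=0, ERR=671163163/8388608
(1,0): OLD=17207/128 → NEW=255, ERR=-15433/128
(1,1): OLD=63105/1024 → NEW=0, ERR=63105/1024
(1,2): OLD=6979605/32768 → NEW=255, ERR=-1376235/32768
(1,3): OLD=13404401/131072 → NEW=0, ERR=13404401/131072
(1,4): OLD=808120499/8388608 → NEW=0, ERR=808120499/8388608
(1,5): OLD=8604625059/67108864 → NEW=255, ERR=-8508135261/67108864
(1,6): OLD=146299043629/1073741824 → NEW=255, ERR=-127505121491/1073741824
(2,0): OLD=2619419/16384 → NEW=255, ERR=-1558501/16384
(2,1): OLD=66181465/524288 → NEW=0, ERR=66181465/524288
(2,2): OLD=2173723979/8388608 → NEW=255, ERR=34628939/8388608
(2,3): OLD=15113088179/67108864 → NEW=255, ERR=-1999672141/67108864
(2,4): OLD=100227741795/536870912 → NEW=255, ERR=-36674340765/536870912
(2,5): OLD=708675854177/17179869184 → NEW=0, ERR=708675854177/17179869184
(2,6): OLD=44809040952503/274877906944 → NEW=255, ERR=-25284825318217/274877906944
(3,0): OLD=1123589355/8388608 → NEW=255, ERR=-1015505685/8388608
(3,1): OLD=8879394319/67108864 → NEW=255, ERR=-8233366001/67108864
(3,2): OLD=35925800029/536870912 → NEW=0, ERR=35925800029/536870912
(3,3): OLD=344486734235/2147483648 → NEW=255, ERR=-203121596005/2147483648
(3,4): OLD=16257244801259/274877906944 → NEW=0, ERR=16257244801259/274877906944
(3,5): OLD=427158637991025/2199023255552 → NEW=255, ERR=-133592292174735/2199023255552
(3,6): OLD=3210721032174639/35184372088832 → NEW=0, ERR=3210721032174639/35184372088832
Output grid:
  Row 0: ##.###.  (2 black, running=2)
  Row 1: #.#..##  (3 black, running=5)
  Row 2: #.###.#  (2 black, running=7)
  Row 3: ##.#.#.  (3 black, running=10)

Answer: 10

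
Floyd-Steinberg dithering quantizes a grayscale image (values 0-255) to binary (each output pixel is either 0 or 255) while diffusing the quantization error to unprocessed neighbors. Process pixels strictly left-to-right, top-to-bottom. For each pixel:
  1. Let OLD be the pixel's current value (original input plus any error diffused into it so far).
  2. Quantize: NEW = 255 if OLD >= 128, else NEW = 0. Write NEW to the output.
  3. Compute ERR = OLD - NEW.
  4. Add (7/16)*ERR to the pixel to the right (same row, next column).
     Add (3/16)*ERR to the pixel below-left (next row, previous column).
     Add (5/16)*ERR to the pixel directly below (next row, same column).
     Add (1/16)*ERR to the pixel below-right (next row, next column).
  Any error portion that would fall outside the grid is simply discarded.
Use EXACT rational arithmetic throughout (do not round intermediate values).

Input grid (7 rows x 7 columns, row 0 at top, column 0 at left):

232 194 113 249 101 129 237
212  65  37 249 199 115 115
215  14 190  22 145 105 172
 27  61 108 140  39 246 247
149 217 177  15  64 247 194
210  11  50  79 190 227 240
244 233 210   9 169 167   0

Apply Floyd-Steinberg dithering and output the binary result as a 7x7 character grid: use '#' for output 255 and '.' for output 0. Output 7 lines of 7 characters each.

Answer: ##.#.##
#..##.#
#.#.#.#
..#..##
##..###
#..#.##
###.#..

Derivation:
(0,0): OLD=232 → NEW=255, ERR=-23
(0,1): OLD=2943/16 → NEW=255, ERR=-1137/16
(0,2): OLD=20969/256 → NEW=0, ERR=20969/256
(0,3): OLD=1166687/4096 → NEW=255, ERR=122207/4096
(0,4): OLD=7474585/65536 → NEW=0, ERR=7474585/65536
(0,5): OLD=187588399/1048576 → NEW=255, ERR=-79798481/1048576
(0,6): OLD=3417610825/16777216 → NEW=255, ERR=-860579255/16777216
(1,0): OLD=49021/256 → NEW=255, ERR=-16259/256
(1,1): OLD=59243/2048 → NEW=0, ERR=59243/2048
(1,2): OLD=5007303/65536 → NEW=0, ERR=5007303/65536
(1,3): OLD=83428731/262144 → NEW=255, ERR=16582011/262144
(1,4): OLD=4192818641/16777216 → NEW=255, ERR=-85371439/16777216
(1,5): OLD=11610177441/134217728 → NEW=0, ERR=11610177441/134217728
(1,6): OLD=283594485839/2147483648 → NEW=255, ERR=-264013844401/2147483648
(2,0): OLD=6572489/32768 → NEW=255, ERR=-1783351/32768
(2,1): OLD=10051635/1048576 → NEW=0, ERR=10051635/1048576
(2,2): OLD=3887933273/16777216 → NEW=255, ERR=-390256807/16777216
(2,3): OLD=4752890577/134217728 → NEW=0, ERR=4752890577/134217728
(2,4): OLD=192280513697/1073741824 → NEW=255, ERR=-81523651423/1073741824
(2,5): OLD=2592286526603/34359738368 → NEW=0, ERR=2592286526603/34359738368
(2,6): OLD=94555103547773/549755813888 → NEW=255, ERR=-45632628993667/549755813888
(3,0): OLD=197803577/16777216 → NEW=0, ERR=197803577/16777216
(3,1): OLD=8239736261/134217728 → NEW=0, ERR=8239736261/134217728
(3,2): OLD=144770698271/1073741824 → NEW=255, ERR=-129033466849/1073741824
(3,3): OLD=355628912745/4294967296 → NEW=0, ERR=355628912745/4294967296
(3,4): OLD=37305511195193/549755813888 → NEW=0, ERR=37305511195193/549755813888
(3,5): OLD=1226861193724091/4398046511104 → NEW=255, ERR=105359333392571/4398046511104
(3,6): OLD=16625102661289509/70368744177664 → NEW=255, ERR=-1318927104014811/70368744177664
(4,0): OLD=352606415415/2147483648 → NEW=255, ERR=-195001914825/2147483648
(4,1): OLD=6001346779723/34359738368 → NEW=255, ERR=-2760386504117/34359738368
(4,2): OLD=67983185222213/549755813888 → NEW=0, ERR=67983185222213/549755813888
(4,3): OLD=440638797302151/4398046511104 → NEW=0, ERR=440638797302151/4398046511104
(4,4): OLD=4880266831560933/35184372088832 → NEW=255, ERR=-4091748051091227/35184372088832
(4,5): OLD=230059875067196901/1125899906842624 → NEW=255, ERR=-57044601177672219/1125899906842624
(4,6): OLD=3016938923623112659/18014398509481984 → NEW=255, ERR=-1576732696294793261/18014398509481984
(5,0): OLD=91567408218129/549755813888 → NEW=255, ERR=-48620324323311/549755813888
(5,1): OLD=-155193550938405/4398046511104 → NEW=0, ERR=-155193550938405/4398046511104
(5,2): OLD=3059998340291181/35184372088832 → NEW=0, ERR=3059998340291181/35184372088832
(5,3): OLD=37797133147677953/281474976710656 → NEW=255, ERR=-33978985913539327/281474976710656
(5,4): OLD=1758314151624213483/18014398509481984 → NEW=0, ERR=1758314151624213483/18014398509481984
(5,5): OLD=33173876631275597371/144115188075855872 → NEW=255, ERR=-3575496328067649989/144115188075855872
(5,6): OLD=458002831112279224085/2305843009213693952 → NEW=255, ERR=-129987136237212733675/2305843009213693952
(6,0): OLD=14759579953602361/70368744177664 → NEW=255, ERR=-3184449811701959/70368744177664
(6,1): OLD=239764634065708557/1125899906842624 → NEW=255, ERR=-47339842179160563/1125899906842624
(6,2): OLD=3493767146180978055/18014398509481984 → NEW=255, ERR=-1099904473736927865/18014398509481984
(6,3): OLD=-4568435909011974439/144115188075855872 → NEW=0, ERR=-4568435909011974439/144115188075855872
(6,4): OLD=49989656685882988843/288230376151711744 → NEW=255, ERR=-23509089232803505877/288230376151711744
(6,5): OLD=4393766620032843036311/36893488147419103232 → NEW=0, ERR=4393766620032843036311/36893488147419103232
(6,6): OLD=19442068381267564162993/590295810358705651712 → NEW=0, ERR=19442068381267564162993/590295810358705651712
Row 0: ##.#.##
Row 1: #..##.#
Row 2: #.#.#.#
Row 3: ..#..##
Row 4: ##..###
Row 5: #..#.##
Row 6: ###.#..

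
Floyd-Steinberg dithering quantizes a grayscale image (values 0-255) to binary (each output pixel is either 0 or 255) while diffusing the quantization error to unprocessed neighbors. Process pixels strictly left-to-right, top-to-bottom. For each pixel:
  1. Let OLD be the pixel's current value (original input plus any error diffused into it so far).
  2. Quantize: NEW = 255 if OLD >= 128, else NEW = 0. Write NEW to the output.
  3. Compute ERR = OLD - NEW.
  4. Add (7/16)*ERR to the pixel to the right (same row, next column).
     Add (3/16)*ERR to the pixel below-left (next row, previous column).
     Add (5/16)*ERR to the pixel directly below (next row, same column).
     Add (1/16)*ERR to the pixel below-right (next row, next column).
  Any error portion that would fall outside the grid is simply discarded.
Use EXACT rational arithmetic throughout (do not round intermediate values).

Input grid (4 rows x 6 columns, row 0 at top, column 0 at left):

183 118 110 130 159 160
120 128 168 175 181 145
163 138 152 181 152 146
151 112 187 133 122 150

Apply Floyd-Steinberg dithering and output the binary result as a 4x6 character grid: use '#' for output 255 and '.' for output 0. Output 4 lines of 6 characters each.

Answer: #.#.##
.#.##.
#.##.#
#.#.#.

Derivation:
(0,0): OLD=183 → NEW=255, ERR=-72
(0,1): OLD=173/2 → NEW=0, ERR=173/2
(0,2): OLD=4731/32 → NEW=255, ERR=-3429/32
(0,3): OLD=42557/512 → NEW=0, ERR=42557/512
(0,4): OLD=1600427/8192 → NEW=255, ERR=-488533/8192
(0,5): OLD=17551789/131072 → NEW=255, ERR=-15871571/131072
(1,0): OLD=3639/32 → NEW=0, ERR=3639/32
(1,1): OLD=46129/256 → NEW=255, ERR=-19151/256
(1,2): OLD=1005781/8192 → NEW=0, ERR=1005781/8192
(1,3): OLD=7759801/32768 → NEW=255, ERR=-596039/32768
(1,4): OLD=287092659/2097152 → NEW=255, ERR=-247681101/2097152
(1,5): OLD=1736834805/33554432 → NEW=0, ERR=1736834805/33554432
(2,0): OLD=755755/4096 → NEW=255, ERR=-288725/4096
(2,1): OLD=14930553/131072 → NEW=0, ERR=14930553/131072
(2,2): OLD=486785675/2097152 → NEW=255, ERR=-47988085/2097152
(2,3): OLD=2530569875/16777216 → NEW=255, ERR=-1747620205/16777216
(2,4): OLD=41923368153/536870912 → NEW=0, ERR=41923368153/536870912
(2,5): OLD=1623134450047/8589934592 → NEW=255, ERR=-567298870913/8589934592
(3,0): OLD=315265611/2097152 → NEW=255, ERR=-219508149/2097152
(3,1): OLD=1562096063/16777216 → NEW=0, ERR=1562096063/16777216
(3,2): OLD=27940414741/134217728 → NEW=255, ERR=-6285105899/134217728
(3,3): OLD=800344257463/8589934592 → NEW=0, ERR=800344257463/8589934592
(3,4): OLD=11563576710183/68719476736 → NEW=255, ERR=-5959889857497/68719476736
(3,5): OLD=105881751450985/1099511627776 → NEW=0, ERR=105881751450985/1099511627776
Row 0: #.#.##
Row 1: .#.##.
Row 2: #.##.#
Row 3: #.#.#.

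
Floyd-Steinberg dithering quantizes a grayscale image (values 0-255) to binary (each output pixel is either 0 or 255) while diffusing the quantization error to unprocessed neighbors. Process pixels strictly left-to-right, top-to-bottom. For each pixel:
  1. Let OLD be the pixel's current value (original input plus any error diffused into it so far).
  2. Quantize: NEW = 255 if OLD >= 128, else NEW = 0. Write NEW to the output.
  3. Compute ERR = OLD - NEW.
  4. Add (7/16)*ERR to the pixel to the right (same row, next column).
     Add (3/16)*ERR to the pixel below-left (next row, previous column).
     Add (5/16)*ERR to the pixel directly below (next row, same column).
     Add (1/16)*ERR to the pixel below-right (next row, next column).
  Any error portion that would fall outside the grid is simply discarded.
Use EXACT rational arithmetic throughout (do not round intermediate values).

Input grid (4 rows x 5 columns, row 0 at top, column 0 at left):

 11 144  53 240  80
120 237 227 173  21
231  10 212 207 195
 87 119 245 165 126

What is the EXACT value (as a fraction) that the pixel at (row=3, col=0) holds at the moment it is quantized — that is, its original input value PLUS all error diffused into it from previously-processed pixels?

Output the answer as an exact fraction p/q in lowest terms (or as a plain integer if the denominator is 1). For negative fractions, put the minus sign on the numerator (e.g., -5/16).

(0,0): OLD=11 → NEW=0, ERR=11
(0,1): OLD=2381/16 → NEW=255, ERR=-1699/16
(0,2): OLD=1675/256 → NEW=0, ERR=1675/256
(0,3): OLD=994765/4096 → NEW=255, ERR=-49715/4096
(0,4): OLD=4894875/65536 → NEW=0, ERR=4894875/65536
(1,0): OLD=26503/256 → NEW=0, ERR=26503/256
(1,1): OLD=514097/2048 → NEW=255, ERR=-8143/2048
(1,2): OLD=14312581/65536 → NEW=255, ERR=-2399099/65536
(1,3): OLD=43936545/262144 → NEW=255, ERR=-22910175/262144
(1,4): OLD=22424899/4194304 → NEW=0, ERR=22424899/4194304
(2,0): OLD=8605099/32768 → NEW=255, ERR=249259/32768
(2,1): OLD=12259977/1048576 → NEW=0, ERR=12259977/1048576
(2,2): OLD=3171570395/16777216 → NEW=255, ERR=-1106619685/16777216
(2,3): OLD=40143475041/268435456 → NEW=255, ERR=-28307566239/268435456
(2,4): OLD=623081607527/4294967296 → NEW=255, ERR=-472135052953/4294967296
(3,0): OLD=1536279163/16777216 → NEW=0, ERR=1536279163/16777216
Target (3,0): original=87, with diffused error = 1536279163/16777216

Answer: 1536279163/16777216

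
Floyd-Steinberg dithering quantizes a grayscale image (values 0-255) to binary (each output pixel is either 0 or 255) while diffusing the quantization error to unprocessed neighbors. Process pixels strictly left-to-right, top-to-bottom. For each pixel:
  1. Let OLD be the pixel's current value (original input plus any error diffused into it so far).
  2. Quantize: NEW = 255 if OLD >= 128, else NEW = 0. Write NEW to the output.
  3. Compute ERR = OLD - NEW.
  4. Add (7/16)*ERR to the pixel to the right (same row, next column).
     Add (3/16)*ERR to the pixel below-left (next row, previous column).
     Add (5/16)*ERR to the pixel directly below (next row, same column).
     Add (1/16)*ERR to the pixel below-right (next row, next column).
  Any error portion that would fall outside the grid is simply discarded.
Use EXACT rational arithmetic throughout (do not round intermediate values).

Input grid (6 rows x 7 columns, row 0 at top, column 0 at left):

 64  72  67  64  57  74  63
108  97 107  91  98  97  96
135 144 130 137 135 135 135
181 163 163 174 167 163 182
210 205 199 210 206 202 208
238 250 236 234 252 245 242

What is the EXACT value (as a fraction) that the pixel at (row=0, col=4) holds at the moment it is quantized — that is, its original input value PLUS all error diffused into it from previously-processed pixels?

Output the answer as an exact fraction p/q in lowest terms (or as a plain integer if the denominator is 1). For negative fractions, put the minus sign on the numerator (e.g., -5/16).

Answer: 108747/1024

Derivation:
(0,0): OLD=64 → NEW=0, ERR=64
(0,1): OLD=100 → NEW=0, ERR=100
(0,2): OLD=443/4 → NEW=0, ERR=443/4
(0,3): OLD=7197/64 → NEW=0, ERR=7197/64
(0,4): OLD=108747/1024 → NEW=0, ERR=108747/1024
Target (0,4): original=57, with diffused error = 108747/1024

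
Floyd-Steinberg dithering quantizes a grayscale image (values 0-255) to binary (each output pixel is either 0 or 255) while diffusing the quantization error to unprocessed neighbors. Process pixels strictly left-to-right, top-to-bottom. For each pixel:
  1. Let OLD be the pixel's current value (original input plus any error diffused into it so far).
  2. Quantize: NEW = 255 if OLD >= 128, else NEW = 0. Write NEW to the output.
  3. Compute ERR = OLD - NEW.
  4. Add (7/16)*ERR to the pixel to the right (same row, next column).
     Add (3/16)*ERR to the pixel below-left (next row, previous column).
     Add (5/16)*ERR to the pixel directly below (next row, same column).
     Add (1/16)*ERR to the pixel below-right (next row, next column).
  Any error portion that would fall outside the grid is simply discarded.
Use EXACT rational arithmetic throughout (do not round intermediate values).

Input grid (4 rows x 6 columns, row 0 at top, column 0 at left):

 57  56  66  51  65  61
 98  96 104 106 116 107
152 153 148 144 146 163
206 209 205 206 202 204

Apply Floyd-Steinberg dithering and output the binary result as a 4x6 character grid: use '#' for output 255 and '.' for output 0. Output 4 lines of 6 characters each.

(0,0): OLD=57 → NEW=0, ERR=57
(0,1): OLD=1295/16 → NEW=0, ERR=1295/16
(0,2): OLD=25961/256 → NEW=0, ERR=25961/256
(0,3): OLD=390623/4096 → NEW=0, ERR=390623/4096
(0,4): OLD=6994201/65536 → NEW=0, ERR=6994201/65536
(0,5): OLD=112922543/1048576 → NEW=0, ERR=112922543/1048576
(1,0): OLD=33533/256 → NEW=255, ERR=-31747/256
(1,1): OLD=183531/2048 → NEW=0, ERR=183531/2048
(1,2): OLD=12965447/65536 → NEW=255, ERR=-3746233/65536
(1,3): OLD=35950971/262144 → NEW=255, ERR=-30895749/262144
(1,4): OLD=2079379281/16777216 → NEW=0, ERR=2079379281/16777216
(1,5): OLD=54102567655/268435456 → NEW=255, ERR=-14348473625/268435456
(2,0): OLD=4261449/32768 → NEW=255, ERR=-4094391/32768
(2,1): OLD=113109683/1048576 → NEW=0, ERR=113109683/1048576
(2,2): OLD=2698315993/16777216 → NEW=255, ERR=-1579874087/16777216
(2,3): OLD=11494024785/134217728 → NEW=0, ERR=11494024785/134217728
(2,4): OLD=879649246835/4294967296 → NEW=255, ERR=-215567413645/4294967296
(2,5): OLD=9076746018389/68719476736 → NEW=255, ERR=-8446720549291/68719476736
(3,0): OLD=3140332985/16777216 → NEW=255, ERR=-1137857095/16777216
(3,1): OLD=25175417413/134217728 → NEW=255, ERR=-9050103227/134217728
(3,2): OLD=181324287775/1073741824 → NEW=255, ERR=-92479877345/1073741824
(3,3): OLD=12354669600349/68719476736 → NEW=255, ERR=-5168796967331/68719476736
(3,4): OLD=74609577994941/549755813888 → NEW=255, ERR=-65578154546499/549755813888
(3,5): OLD=969894443786739/8796093022208 → NEW=0, ERR=969894443786739/8796093022208
Row 0: ......
Row 1: #.##.#
Row 2: #.#.##
Row 3: #####.

Answer: ......
#.##.#
#.#.##
#####.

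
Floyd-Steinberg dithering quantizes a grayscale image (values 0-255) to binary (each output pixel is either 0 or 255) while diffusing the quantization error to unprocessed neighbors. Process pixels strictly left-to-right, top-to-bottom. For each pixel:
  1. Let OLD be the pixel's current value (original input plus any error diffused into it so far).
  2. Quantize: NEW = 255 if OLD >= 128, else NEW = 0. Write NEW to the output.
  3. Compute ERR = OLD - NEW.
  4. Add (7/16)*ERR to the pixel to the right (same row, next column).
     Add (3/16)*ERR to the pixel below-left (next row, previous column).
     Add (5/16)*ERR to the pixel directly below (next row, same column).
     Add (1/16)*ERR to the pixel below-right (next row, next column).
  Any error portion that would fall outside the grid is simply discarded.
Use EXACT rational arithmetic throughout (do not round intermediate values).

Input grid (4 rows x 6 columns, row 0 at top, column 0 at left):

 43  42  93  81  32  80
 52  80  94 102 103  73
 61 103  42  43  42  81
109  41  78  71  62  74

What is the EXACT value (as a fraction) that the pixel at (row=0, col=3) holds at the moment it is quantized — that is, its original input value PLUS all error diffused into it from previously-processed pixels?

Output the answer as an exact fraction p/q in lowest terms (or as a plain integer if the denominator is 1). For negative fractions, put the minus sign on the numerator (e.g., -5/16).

(0,0): OLD=43 → NEW=0, ERR=43
(0,1): OLD=973/16 → NEW=0, ERR=973/16
(0,2): OLD=30619/256 → NEW=0, ERR=30619/256
(0,3): OLD=546109/4096 → NEW=255, ERR=-498371/4096
Target (0,3): original=81, with diffused error = 546109/4096

Answer: 546109/4096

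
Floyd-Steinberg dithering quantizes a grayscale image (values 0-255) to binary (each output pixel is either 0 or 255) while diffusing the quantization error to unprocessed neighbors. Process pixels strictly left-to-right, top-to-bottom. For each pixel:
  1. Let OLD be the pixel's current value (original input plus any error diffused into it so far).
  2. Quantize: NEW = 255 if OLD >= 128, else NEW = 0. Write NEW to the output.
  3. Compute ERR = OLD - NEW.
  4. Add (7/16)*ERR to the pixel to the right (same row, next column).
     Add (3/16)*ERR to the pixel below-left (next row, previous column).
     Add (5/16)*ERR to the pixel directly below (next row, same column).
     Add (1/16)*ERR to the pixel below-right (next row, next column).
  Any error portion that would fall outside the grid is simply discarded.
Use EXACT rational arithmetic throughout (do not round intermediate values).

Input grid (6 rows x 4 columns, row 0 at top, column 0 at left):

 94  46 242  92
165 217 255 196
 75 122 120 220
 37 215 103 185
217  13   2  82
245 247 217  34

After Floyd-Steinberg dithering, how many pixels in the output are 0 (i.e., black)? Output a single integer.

Answer: 11

Derivation:
(0,0): OLD=94 → NEW=0, ERR=94
(0,1): OLD=697/8 → NEW=0, ERR=697/8
(0,2): OLD=35855/128 → NEW=255, ERR=3215/128
(0,3): OLD=210921/2048 → NEW=0, ERR=210921/2048
(1,0): OLD=26971/128 → NEW=255, ERR=-5669/128
(1,1): OLD=241085/1024 → NEW=255, ERR=-20035/1024
(1,2): OLD=9143745/32768 → NEW=255, ERR=787905/32768
(1,3): OLD=125972503/524288 → NEW=255, ERR=-7720937/524288
(2,0): OLD=941935/16384 → NEW=0, ERR=941935/16384
(2,1): OLD=74857077/524288 → NEW=255, ERR=-58836363/524288
(2,2): OLD=78048761/1048576 → NEW=0, ERR=78048761/1048576
(2,3): OLD=4185332437/16777216 → NEW=255, ERR=-92857643/16777216
(3,0): OLD=284579007/8388608 → NEW=0, ERR=284579007/8388608
(3,1): OLD=28497396513/134217728 → NEW=255, ERR=-5728124127/134217728
(3,2): OLD=213754461535/2147483648 → NEW=0, ERR=213754461535/2147483648
(3,3): OLD=7953247799833/34359738368 → NEW=255, ERR=-808485484007/34359738368
(4,0): OLD=471585899795/2147483648 → NEW=255, ERR=-76022430445/2147483648
(4,1): OLD=85192632953/17179869184 → NEW=0, ERR=85192632953/17179869184
(4,2): OLD=15500709183385/549755813888 → NEW=0, ERR=15500709183385/549755813888
(4,3): OLD=819826895537151/8796093022208 → NEW=0, ERR=819826895537151/8796093022208
(5,0): OLD=64559767882339/274877906944 → NEW=255, ERR=-5534098388381/274877906944
(5,1): OLD=2135828805676757/8796093022208 → NEW=255, ERR=-107174914986283/8796093022208
(5,2): OLD=1047905206798637/4398046511104 → NEW=255, ERR=-73596653532883/4398046511104
(5,3): OLD=8101867279240705/140737488355328 → NEW=0, ERR=8101867279240705/140737488355328
Output grid:
  Row 0: ..#.  (3 black, running=3)
  Row 1: ####  (0 black, running=3)
  Row 2: .#.#  (2 black, running=5)
  Row 3: .#.#  (2 black, running=7)
  Row 4: #...  (3 black, running=10)
  Row 5: ###.  (1 black, running=11)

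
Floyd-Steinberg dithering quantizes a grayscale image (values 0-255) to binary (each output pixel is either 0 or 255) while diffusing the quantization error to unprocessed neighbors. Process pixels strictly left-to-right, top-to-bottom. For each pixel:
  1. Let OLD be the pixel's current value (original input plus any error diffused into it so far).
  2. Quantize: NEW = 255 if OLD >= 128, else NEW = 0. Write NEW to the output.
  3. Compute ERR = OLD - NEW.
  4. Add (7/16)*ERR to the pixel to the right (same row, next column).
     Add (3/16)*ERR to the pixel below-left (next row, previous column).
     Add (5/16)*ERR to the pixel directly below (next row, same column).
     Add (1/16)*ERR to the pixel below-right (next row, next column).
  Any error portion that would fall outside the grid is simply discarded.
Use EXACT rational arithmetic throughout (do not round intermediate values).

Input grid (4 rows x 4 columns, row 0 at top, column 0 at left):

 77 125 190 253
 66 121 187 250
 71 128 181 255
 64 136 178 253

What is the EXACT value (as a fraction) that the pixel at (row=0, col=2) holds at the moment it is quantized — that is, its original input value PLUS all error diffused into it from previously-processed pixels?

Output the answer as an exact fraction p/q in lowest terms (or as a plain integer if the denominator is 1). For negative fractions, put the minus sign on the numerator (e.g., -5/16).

Answer: 37853/256

Derivation:
(0,0): OLD=77 → NEW=0, ERR=77
(0,1): OLD=2539/16 → NEW=255, ERR=-1541/16
(0,2): OLD=37853/256 → NEW=255, ERR=-27427/256
Target (0,2): original=190, with diffused error = 37853/256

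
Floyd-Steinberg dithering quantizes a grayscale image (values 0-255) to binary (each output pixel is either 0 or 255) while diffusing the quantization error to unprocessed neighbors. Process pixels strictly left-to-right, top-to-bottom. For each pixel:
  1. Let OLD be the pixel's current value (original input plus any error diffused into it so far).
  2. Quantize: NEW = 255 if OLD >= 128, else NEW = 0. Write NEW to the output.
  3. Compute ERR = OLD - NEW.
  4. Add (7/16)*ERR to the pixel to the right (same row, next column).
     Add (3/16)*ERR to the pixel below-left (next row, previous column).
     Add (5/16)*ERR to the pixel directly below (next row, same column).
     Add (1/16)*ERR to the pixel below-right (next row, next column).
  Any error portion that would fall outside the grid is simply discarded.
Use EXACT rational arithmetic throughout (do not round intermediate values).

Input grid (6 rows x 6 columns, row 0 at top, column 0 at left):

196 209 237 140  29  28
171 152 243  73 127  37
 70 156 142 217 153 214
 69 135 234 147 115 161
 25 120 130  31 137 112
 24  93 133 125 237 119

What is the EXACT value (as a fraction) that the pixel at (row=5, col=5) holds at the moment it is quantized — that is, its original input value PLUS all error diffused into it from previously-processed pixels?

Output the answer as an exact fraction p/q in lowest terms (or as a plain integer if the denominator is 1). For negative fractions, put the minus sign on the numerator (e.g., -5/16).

Answer: 14315521327934308265/144115188075855872

Derivation:
(0,0): OLD=196 → NEW=255, ERR=-59
(0,1): OLD=2931/16 → NEW=255, ERR=-1149/16
(0,2): OLD=52629/256 → NEW=255, ERR=-12651/256
(0,3): OLD=484883/4096 → NEW=0, ERR=484883/4096
(0,4): OLD=5294725/65536 → NEW=0, ERR=5294725/65536
(0,5): OLD=66423203/1048576 → NEW=0, ERR=66423203/1048576
(1,0): OLD=35609/256 → NEW=255, ERR=-29671/256
(1,1): OLD=134959/2048 → NEW=0, ERR=134959/2048
(1,2): OLD=17963099/65536 → NEW=255, ERR=1251419/65536
(1,3): OLD=34185535/262144 → NEW=255, ERR=-32661185/262144
(1,4): OLD=1963170909/16777216 → NEW=0, ERR=1963170909/16777216
(1,5): OLD=30343614075/268435456 → NEW=0, ERR=30343614075/268435456
(2,0): OLD=1511797/32768 → NEW=0, ERR=1511797/32768
(2,1): OLD=202494935/1048576 → NEW=255, ERR=-64891945/1048576
(2,2): OLD=1705399365/16777216 → NEW=0, ERR=1705399365/16777216
(2,3): OLD=32973293149/134217728 → NEW=255, ERR=-1252227491/134217728
(2,4): OLD=854238272919/4294967296 → NEW=255, ERR=-240978387561/4294967296
(2,5): OLD=15949180187281/68719476736 → NEW=255, ERR=-1574286380399/68719476736
(3,0): OLD=1204839589/16777216 → NEW=0, ERR=1204839589/16777216
(3,1): OLD=22685773121/134217728 → NEW=255, ERR=-11539747519/134217728
(3,2): OLD=238943032083/1073741824 → NEW=255, ERR=-34861133037/1073741824
(3,3): OLD=8638942031353/68719476736 → NEW=0, ERR=8638942031353/68719476736
(3,4): OLD=81137080396121/549755813888 → NEW=255, ERR=-59050652145319/549755813888
(3,5): OLD=908999722734487/8796093022208 → NEW=0, ERR=908999722734487/8796093022208
(4,0): OLD=67261432203/2147483648 → NEW=0, ERR=67261432203/2147483648
(4,1): OLD=3615871497231/34359738368 → NEW=0, ERR=3615871497231/34359738368
(4,2): OLD=202411625364605/1099511627776 → NEW=255, ERR=-77963839718275/1099511627776
(4,3): OLD=300724538755409/17592186044416 → NEW=0, ERR=300724538755409/17592186044416
(4,4): OLD=38884606733829985/281474976710656 → NEW=255, ERR=-32891512327387295/281474976710656
(4,5): OLD=389368593712899079/4503599627370496 → NEW=0, ERR=389368593712899079/4503599627370496
(5,0): OLD=29422668601245/549755813888 → NEW=0, ERR=29422668601245/549755813888
(5,1): OLD=2427076436238189/17592186044416 → NEW=255, ERR=-2058931005087891/17592186044416
(5,2): OLD=9770023756144255/140737488355328 → NEW=0, ERR=9770023756144255/140737488355328
(5,3): OLD=605154969157724005/4503599627370496 → NEW=255, ERR=-543262935821752475/4503599627370496
(5,4): OLD=1486072439138218981/9007199254740992 → NEW=255, ERR=-810763370820733979/9007199254740992
(5,5): OLD=14315521327934308265/144115188075855872 → NEW=0, ERR=14315521327934308265/144115188075855872
Target (5,5): original=119, with diffused error = 14315521327934308265/144115188075855872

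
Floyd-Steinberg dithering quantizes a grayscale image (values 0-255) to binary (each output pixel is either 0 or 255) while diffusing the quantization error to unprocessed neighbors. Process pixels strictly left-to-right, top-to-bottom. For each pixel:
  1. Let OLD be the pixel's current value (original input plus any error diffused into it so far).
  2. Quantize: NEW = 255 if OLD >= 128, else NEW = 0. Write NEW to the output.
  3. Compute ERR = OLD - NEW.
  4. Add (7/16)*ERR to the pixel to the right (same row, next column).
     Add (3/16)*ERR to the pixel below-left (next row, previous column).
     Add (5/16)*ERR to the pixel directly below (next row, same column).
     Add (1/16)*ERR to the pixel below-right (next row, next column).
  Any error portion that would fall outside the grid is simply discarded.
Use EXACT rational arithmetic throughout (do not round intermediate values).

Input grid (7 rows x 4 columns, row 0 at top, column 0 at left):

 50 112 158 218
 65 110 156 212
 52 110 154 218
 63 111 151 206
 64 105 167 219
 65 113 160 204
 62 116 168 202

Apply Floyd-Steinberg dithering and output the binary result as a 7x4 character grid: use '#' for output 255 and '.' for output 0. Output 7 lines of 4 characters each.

Answer: .#.#
..##
.#.#
.###
..##
.#.#
.#.#

Derivation:
(0,0): OLD=50 → NEW=0, ERR=50
(0,1): OLD=1071/8 → NEW=255, ERR=-969/8
(0,2): OLD=13441/128 → NEW=0, ERR=13441/128
(0,3): OLD=540551/2048 → NEW=255, ERR=18311/2048
(1,0): OLD=7413/128 → NEW=0, ERR=7413/128
(1,1): OLD=123187/1024 → NEW=0, ERR=123187/1024
(1,2): OLD=7718575/32768 → NEW=255, ERR=-637265/32768
(1,3): OLD=111593977/524288 → NEW=255, ERR=-22099463/524288
(2,0): OLD=1518049/16384 → NEW=0, ERR=1518049/16384
(2,1): OLD=98620219/524288 → NEW=255, ERR=-35073221/524288
(2,2): OLD=124015655/1048576 → NEW=0, ERR=124015655/1048576
(2,3): OLD=4284155563/16777216 → NEW=255, ERR=5965483/16777216
(3,0): OLD=666150481/8388608 → NEW=0, ERR=666150481/8388608
(3,1): OLD=20508980303/134217728 → NEW=255, ERR=-13716540337/134217728
(3,2): OLD=298788694705/2147483648 → NEW=255, ERR=-248819635535/2147483648
(3,3): OLD=5594170625623/34359738368 → NEW=255, ERR=-3167562658217/34359738368
(4,0): OLD=149581370941/2147483648 → NEW=0, ERR=149581370941/2147483648
(4,1): OLD=1490797257399/17179869184 → NEW=0, ERR=1490797257399/17179869184
(4,2): OLD=79760689379159/549755813888 → NEW=255, ERR=-60427043162281/549755813888
(4,3): OLD=1186252230373265/8796093022208 → NEW=255, ERR=-1056751490289775/8796093022208
(5,0): OLD=28322710561197/274877906944 → NEW=0, ERR=28322710561197/274877906944
(5,1): OLD=1486015722024155/8796093022208 → NEW=255, ERR=-756987998638885/8796093022208
(5,2): OLD=311811013072399/4398046511104 → NEW=0, ERR=311811013072399/4398046511104
(5,3): OLD=26825211665455127/140737488355328 → NEW=255, ERR=-9062847865153513/140737488355328
(6,0): OLD=10986393971905201/140737488355328 → NEW=0, ERR=10986393971905201/140737488355328
(6,1): OLD=321989581361997543/2251799813685248 → NEW=255, ERR=-252219371127740697/2251799813685248
(6,2): OLD=4456732869578180001/36028797018963968 → NEW=0, ERR=4456732869578180001/36028797018963968
(6,3): OLD=138596112604031400551/576460752303423488 → NEW=255, ERR=-8401379233341588889/576460752303423488
Row 0: .#.#
Row 1: ..##
Row 2: .#.#
Row 3: .###
Row 4: ..##
Row 5: .#.#
Row 6: .#.#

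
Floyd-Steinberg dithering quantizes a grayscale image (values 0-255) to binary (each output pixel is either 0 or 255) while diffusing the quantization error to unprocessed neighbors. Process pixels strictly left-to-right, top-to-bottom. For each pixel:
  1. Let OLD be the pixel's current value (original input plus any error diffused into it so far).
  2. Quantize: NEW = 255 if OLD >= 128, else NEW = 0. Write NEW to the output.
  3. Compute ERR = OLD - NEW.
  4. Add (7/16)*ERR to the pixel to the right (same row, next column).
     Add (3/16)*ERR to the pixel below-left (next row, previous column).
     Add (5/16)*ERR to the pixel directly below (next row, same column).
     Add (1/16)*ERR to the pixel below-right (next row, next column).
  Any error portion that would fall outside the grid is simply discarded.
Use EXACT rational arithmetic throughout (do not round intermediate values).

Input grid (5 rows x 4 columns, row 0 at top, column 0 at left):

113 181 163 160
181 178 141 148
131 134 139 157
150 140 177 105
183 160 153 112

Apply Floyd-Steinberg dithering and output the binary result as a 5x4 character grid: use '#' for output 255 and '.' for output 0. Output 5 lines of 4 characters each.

Answer: .##.
##.#
.#.#
#.#.
##.#

Derivation:
(0,0): OLD=113 → NEW=0, ERR=113
(0,1): OLD=3687/16 → NEW=255, ERR=-393/16
(0,2): OLD=38977/256 → NEW=255, ERR=-26303/256
(0,3): OLD=471239/4096 → NEW=0, ERR=471239/4096
(1,0): OLD=54197/256 → NEW=255, ERR=-11083/256
(1,1): OLD=285043/2048 → NEW=255, ERR=-237197/2048
(1,2): OLD=5128687/65536 → NEW=0, ERR=5128687/65536
(1,3): OLD=222055609/1048576 → NEW=255, ERR=-45331271/1048576
(2,0): OLD=3137697/32768 → NEW=0, ERR=3137697/32768
(2,1): OLD=159034235/1048576 → NEW=255, ERR=-108352645/1048576
(2,2): OLD=215802599/2097152 → NEW=0, ERR=215802599/2097152
(2,3): OLD=6489469291/33554432 → NEW=255, ERR=-2066910869/33554432
(3,0): OLD=2693555985/16777216 → NEW=255, ERR=-1584634095/16777216
(3,1): OLD=24606076815/268435456 → NEW=0, ERR=24606076815/268435456
(3,2): OLD=993221274481/4294967296 → NEW=255, ERR=-101995385999/4294967296
(3,3): OLD=5620718121879/68719476736 → NEW=0, ERR=5620718121879/68719476736
(4,0): OLD=733026518013/4294967296 → NEW=255, ERR=-362190142467/4294967296
(4,1): OLD=4858309469687/34359738368 → NEW=255, ERR=-3903423814153/34359738368
(4,2): OLD=128579024801943/1099511627776 → NEW=0, ERR=128579024801943/1099511627776
(4,3): OLD=3293924641522769/17592186044416 → NEW=255, ERR=-1192082799803311/17592186044416
Row 0: .##.
Row 1: ##.#
Row 2: .#.#
Row 3: #.#.
Row 4: ##.#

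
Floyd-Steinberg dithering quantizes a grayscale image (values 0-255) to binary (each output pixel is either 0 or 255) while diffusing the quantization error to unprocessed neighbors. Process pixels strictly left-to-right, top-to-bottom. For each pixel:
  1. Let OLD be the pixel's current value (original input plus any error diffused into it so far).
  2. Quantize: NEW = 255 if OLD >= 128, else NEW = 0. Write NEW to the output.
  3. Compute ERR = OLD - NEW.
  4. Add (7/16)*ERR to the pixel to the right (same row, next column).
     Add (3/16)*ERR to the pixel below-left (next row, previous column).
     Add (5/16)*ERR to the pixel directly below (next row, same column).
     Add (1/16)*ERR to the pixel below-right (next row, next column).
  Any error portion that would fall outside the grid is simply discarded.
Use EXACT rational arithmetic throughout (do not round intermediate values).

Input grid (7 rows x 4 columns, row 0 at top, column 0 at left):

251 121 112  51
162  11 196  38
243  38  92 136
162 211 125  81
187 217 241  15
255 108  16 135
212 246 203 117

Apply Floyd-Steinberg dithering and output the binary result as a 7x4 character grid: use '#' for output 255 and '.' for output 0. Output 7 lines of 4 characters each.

Answer: #.#.
#.#.
#..#
##..
###.
#..#
###.

Derivation:
(0,0): OLD=251 → NEW=255, ERR=-4
(0,1): OLD=477/4 → NEW=0, ERR=477/4
(0,2): OLD=10507/64 → NEW=255, ERR=-5813/64
(0,3): OLD=11533/1024 → NEW=0, ERR=11533/1024
(1,0): OLD=11719/64 → NEW=255, ERR=-4601/64
(1,1): OLD=-239/512 → NEW=0, ERR=-239/512
(1,2): OLD=2899589/16384 → NEW=255, ERR=-1278331/16384
(1,3): OLD=447667/262144 → NEW=0, ERR=447667/262144
(2,0): OLD=1805899/8192 → NEW=255, ERR=-283061/8192
(2,1): OLD=947529/262144 → NEW=0, ERR=947529/262144
(2,2): OLD=36432853/524288 → NEW=0, ERR=36432853/524288
(2,3): OLD=1359450737/8388608 → NEW=255, ERR=-779644303/8388608
(3,0): OLD=637030075/4194304 → NEW=255, ERR=-432517445/4194304
(3,1): OLD=11937611749/67108864 → NEW=255, ERR=-5175148571/67108864
(3,2): OLD=102839818075/1073741824 → NEW=0, ERR=102839818075/1073741824
(3,3): OLD=1687090259453/17179869184 → NEW=0, ERR=1687090259453/17179869184
(4,0): OLD=150662879775/1073741824 → NEW=255, ERR=-123141285345/1073741824
(4,1): OLD=1324912859069/8589934592 → NEW=255, ERR=-865520461891/8589934592
(4,2): OLD=66091907297213/274877906944 → NEW=255, ERR=-4001958973507/274877906944
(4,3): OLD=199251199035451/4398046511104 → NEW=0, ERR=199251199035451/4398046511104
(5,0): OLD=27524720335887/137438953472 → NEW=255, ERR=-7522212799473/137438953472
(5,1): OLD=187664724135209/4398046511104 → NEW=0, ERR=187664724135209/4398046511104
(5,2): OLD=71062605578959/2199023255552 → NEW=0, ERR=71062605578959/2199023255552
(5,3): OLD=11426881593691209/70368744177664 → NEW=255, ERR=-6517148171613111/70368744177664
(6,0): OLD=14277613890154715/70368744177664 → NEW=255, ERR=-3666415875149605/70368744177664
(6,1): OLD=269290281070304877/1125899906842624 → NEW=255, ERR=-17814195174564243/1125899906842624
(6,2): OLD=3449362858626212267/18014398509481984 → NEW=255, ERR=-1144308761291693653/18014398509481984
(6,3): OLD=17952987885946468525/288230376151711744 → NEW=0, ERR=17952987885946468525/288230376151711744
Row 0: #.#.
Row 1: #.#.
Row 2: #..#
Row 3: ##..
Row 4: ###.
Row 5: #..#
Row 6: ###.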